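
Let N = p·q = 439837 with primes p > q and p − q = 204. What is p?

773

Since p = q + 204, we have 439837 = q(q + 204), so q² + 204q − 439837 = 0.
Discriminant: 204² + 4·439837 = 41616 + 1759348 = 1800964; √1800964 = 1342.
q = (−204 + 1342)/2 = 569, and p = q + 204 = 773.
Check: 569 · 773 = 439837.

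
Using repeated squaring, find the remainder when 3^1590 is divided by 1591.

322

3^1 ≡ 3 (mod 1591)
3^2 ≡ 3^2 = 9 ≡ 9 (mod 1591)
3^4 ≡ 9^2 = 81 ≡ 81 (mod 1591)
3^8 ≡ 81^2 = 6561 ≡ 197 (mod 1591)
3^16 ≡ 197^2 = 38809 ≡ 625 (mod 1591)
3^32 ≡ 625^2 = 390625 ≡ 830 (mod 1591)
3^64 ≡ 830^2 = 688900 ≡ 1588 (mod 1591)
3^128 ≡ 1588^2 = 2521744 ≡ 9 (mod 1591)
3^256 ≡ 9^2 = 81 ≡ 81 (mod 1591)
3^512 ≡ 81^2 = 6561 ≡ 197 (mod 1591)
3^1024 ≡ 197^2 = 38809 ≡ 625 (mod 1591)
1590 = 1024 + 512 + 32 + 16 + 4 + 2 in binary powers of 2.
So 3^1590 ≡ 625 · 197 · 830 · 625 · 81 · 9 ≡ 322 (mod 1591).
Since 322 ≠ 1, base 3 is a Fermat witness: 1591 is composite.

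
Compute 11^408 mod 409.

11^1 ≡ 11 (mod 409)
11^2 ≡ 11^2 = 121 ≡ 121 (mod 409)
11^4 ≡ 121^2 = 14641 ≡ 326 (mod 409)
11^8 ≡ 326^2 = 106276 ≡ 345 (mod 409)
11^16 ≡ 345^2 = 119025 ≡ 6 (mod 409)
11^32 ≡ 6^2 = 36 ≡ 36 (mod 409)
11^64 ≡ 36^2 = 1296 ≡ 69 (mod 409)
11^128 ≡ 69^2 = 4761 ≡ 262 (mod 409)
11^256 ≡ 262^2 = 68644 ≡ 341 (mod 409)
408 = 256 + 128 + 16 + 8 in binary powers of 2.
So 11^408 ≡ 341 · 262 · 6 · 345 ≡ 1 (mod 409).
Since the result is 1, base 11 gives no evidence that 409 is composite.

1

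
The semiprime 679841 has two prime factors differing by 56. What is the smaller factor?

Since p = q + 56, we have 679841 = q(q + 56), so q² + 56q − 679841 = 0.
Discriminant: 56² + 4·679841 = 3136 + 2719364 = 2722500; √2722500 = 1650.
q = (−56 + 1650)/2 = 797, and p = q + 56 = 853.
Check: 797 · 853 = 679841.

797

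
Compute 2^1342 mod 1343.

2^1 ≡ 2 (mod 1343)
2^2 ≡ 2^2 = 4 ≡ 4 (mod 1343)
2^4 ≡ 4^2 = 16 ≡ 16 (mod 1343)
2^8 ≡ 16^2 = 256 ≡ 256 (mod 1343)
2^16 ≡ 256^2 = 65536 ≡ 1072 (mod 1343)
2^32 ≡ 1072^2 = 1149184 ≡ 919 (mod 1343)
2^64 ≡ 919^2 = 844561 ≡ 1157 (mod 1343)
2^128 ≡ 1157^2 = 1338649 ≡ 1021 (mod 1343)
2^256 ≡ 1021^2 = 1042441 ≡ 273 (mod 1343)
2^512 ≡ 273^2 = 74529 ≡ 664 (mod 1343)
2^1024 ≡ 664^2 = 440896 ≡ 392 (mod 1343)
1342 = 1024 + 256 + 32 + 16 + 8 + 4 + 2 in binary powers of 2.
So 2^1342 ≡ 392 · 273 · 919 · 1072 · 256 · 16 · 4 ≡ 914 (mod 1343).
Since 914 ≠ 1, base 2 is a Fermat witness: 1343 is composite.

914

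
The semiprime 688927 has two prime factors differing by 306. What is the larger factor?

997

Since p = q + 306, we have 688927 = q(q + 306), so q² + 306q − 688927 = 0.
Discriminant: 306² + 4·688927 = 93636 + 2755708 = 2849344; √2849344 = 1688.
q = (−306 + 1688)/2 = 691, and p = q + 306 = 997.
Check: 691 · 997 = 688927.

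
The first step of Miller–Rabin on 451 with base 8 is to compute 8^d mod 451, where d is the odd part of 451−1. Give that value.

296

451 − 1 = 450 = 2^1 · 225, so d = 225.
8^1 ≡ 8 (mod 451)
8^2 ≡ 8^2 = 64 ≡ 64 (mod 451)
8^4 ≡ 64^2 = 4096 ≡ 37 (mod 451)
8^8 ≡ 37^2 = 1369 ≡ 16 (mod 451)
8^16 ≡ 16^2 = 256 ≡ 256 (mod 451)
8^32 ≡ 256^2 = 65536 ≡ 141 (mod 451)
8^64 ≡ 141^2 = 19881 ≡ 37 (mod 451)
8^128 ≡ 37^2 = 1369 ≡ 16 (mod 451)
225 = 128 + 64 + 32 + 1 in binary powers of 2.
So 8^225 ≡ 16 · 37 · 141 · 8 ≡ 296 (mod 451).
Squaring chain: 296; never reaches −1, so base 8 is a Miller–Rabin witness that 451 is composite.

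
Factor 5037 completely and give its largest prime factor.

73

5037 = 3 · 1679
1679 = 23 · 73
73 is prime.
So 5037 = 3 · 23 · 73; the largest prime factor is 73.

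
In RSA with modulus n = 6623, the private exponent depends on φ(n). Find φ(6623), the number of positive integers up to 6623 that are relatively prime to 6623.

6408

Factor: 6623 = 37 · 179.
φ(6623) = (37−1) · (179−1) = 36 · 178 = 6408.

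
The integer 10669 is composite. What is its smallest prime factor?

47

10669 is odd.
Digit sum 22, not divisible by 3.
Ends in 9: not divisible by 5.
7: 10669 = 7·1524 + 1
11: 10669 = 11·969 + 10
13: 10669 = 13·820 + 9
17: 10669 = 17·627 + 10
19: 10669 = 19·561 + 10
23: 10669 = 23·463 + 20
29: 10669 = 29·367 + 26
31: 10669 = 31·344 + 5
37: 10669 = 37·288 + 13
41: 10669 = 41·260 + 9
43: 10669 = 43·248 + 5
47: 10669 = 47·227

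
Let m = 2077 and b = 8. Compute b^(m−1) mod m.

349

8^1 ≡ 8 (mod 2077)
8^2 ≡ 8^2 = 64 ≡ 64 (mod 2077)
8^4 ≡ 64^2 = 4096 ≡ 2019 (mod 2077)
8^8 ≡ 2019^2 = 4076361 ≡ 1287 (mod 2077)
8^16 ≡ 1287^2 = 1656369 ≡ 1000 (mod 2077)
8^32 ≡ 1000^2 = 1000000 ≡ 963 (mod 2077)
8^64 ≡ 963^2 = 927369 ≡ 1027 (mod 2077)
8^128 ≡ 1027^2 = 1054729 ≡ 1690 (mod 2077)
8^256 ≡ 1690^2 = 2856100 ≡ 225 (mod 2077)
8^512 ≡ 225^2 = 50625 ≡ 777 (mod 2077)
8^1024 ≡ 777^2 = 603729 ≡ 1399 (mod 2077)
8^2048 ≡ 1399^2 = 1957201 ≡ 667 (mod 2077)
2076 = 2048 + 16 + 8 + 4 in binary powers of 2.
So 8^2076 ≡ 667 · 1000 · 1287 · 2019 ≡ 349 (mod 2077).
Since 349 ≠ 1, base 8 is a Fermat witness: 2077 is composite.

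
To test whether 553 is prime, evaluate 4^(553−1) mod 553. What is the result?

4^1 ≡ 4 (mod 553)
4^2 ≡ 4^2 = 16 ≡ 16 (mod 553)
4^4 ≡ 16^2 = 256 ≡ 256 (mod 553)
4^8 ≡ 256^2 = 65536 ≡ 282 (mod 553)
4^16 ≡ 282^2 = 79524 ≡ 445 (mod 553)
4^32 ≡ 445^2 = 198025 ≡ 51 (mod 553)
4^64 ≡ 51^2 = 2601 ≡ 389 (mod 553)
4^128 ≡ 389^2 = 151321 ≡ 352 (mod 553)
4^256 ≡ 352^2 = 123904 ≡ 32 (mod 553)
4^512 ≡ 32^2 = 1024 ≡ 471 (mod 553)
552 = 512 + 32 + 8 in binary powers of 2.
So 4^552 ≡ 471 · 51 · 282 ≡ 225 (mod 553).
Since 225 ≠ 1, base 4 is a Fermat witness: 553 is composite.

225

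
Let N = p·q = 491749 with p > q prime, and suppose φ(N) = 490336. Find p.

797

φ(n) = (p−1)(q−1) = n − (p+q) + 1, so p + q = 491749 − 490336 + 1 = 1414.
p and q are the roots of t² − 1414t + 491749 = 0.
Discriminant: 1414² − 4·491749 = 1999396 − 1966996 = 32400; √32400 = 180.
q = (1414 − 180)/2 = 617, p = (1414 + 180)/2 = 797.
Check: 617 · 797 = 491749.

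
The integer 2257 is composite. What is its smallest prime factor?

37

2257 is odd.
Digit sum 16, not divisible by 3.
Ends in 7: not divisible by 5.
7: 2257 = 7·322 + 3
11: 2257 = 11·205 + 2
13: 2257 = 13·173 + 8
17: 2257 = 17·132 + 13
19: 2257 = 19·118 + 15
23: 2257 = 23·98 + 3
29: 2257 = 29·77 + 24
31: 2257 = 31·72 + 25
37: 2257 = 37·61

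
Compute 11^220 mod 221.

11^1 ≡ 11 (mod 221)
11^2 ≡ 11^2 = 121 ≡ 121 (mod 221)
11^4 ≡ 121^2 = 14641 ≡ 55 (mod 221)
11^8 ≡ 55^2 = 3025 ≡ 152 (mod 221)
11^16 ≡ 152^2 = 23104 ≡ 120 (mod 221)
11^32 ≡ 120^2 = 14400 ≡ 35 (mod 221)
11^64 ≡ 35^2 = 1225 ≡ 120 (mod 221)
11^128 ≡ 120^2 = 14400 ≡ 35 (mod 221)
220 = 128 + 64 + 16 + 8 + 4 in binary powers of 2.
So 11^220 ≡ 35 · 120 · 120 · 152 · 55 ≡ 81 (mod 221).
Since 81 ≠ 1, base 11 is a Fermat witness: 221 is composite.

81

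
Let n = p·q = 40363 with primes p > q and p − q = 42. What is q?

181

Since p = q + 42, we have 40363 = q(q + 42), so q² + 42q − 40363 = 0.
Discriminant: 42² + 4·40363 = 1764 + 161452 = 163216; √163216 = 404.
q = (−42 + 404)/2 = 181, and p = q + 42 = 223.
Check: 181 · 223 = 40363.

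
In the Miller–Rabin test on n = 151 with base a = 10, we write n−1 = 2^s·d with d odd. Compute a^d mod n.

151 − 1 = 150 = 2^1 · 75, so d = 75.
10^1 ≡ 10 (mod 151)
10^2 ≡ 10^2 = 100 ≡ 100 (mod 151)
10^4 ≡ 100^2 = 10000 ≡ 34 (mod 151)
10^8 ≡ 34^2 = 1156 ≡ 99 (mod 151)
10^16 ≡ 99^2 = 9801 ≡ 137 (mod 151)
10^32 ≡ 137^2 = 18769 ≡ 45 (mod 151)
10^64 ≡ 45^2 = 2025 ≡ 62 (mod 151)
75 = 64 + 8 + 2 + 1 in binary powers of 2.
So 10^75 ≡ 62 · 99 · 100 · 10 ≡ 1 (mod 151).
Since 10^d ≡ 1 (mod 151), base 10 does not prove 151 composite.

1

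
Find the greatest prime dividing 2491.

53

2491 = 47 · 53
53 is prime.
So 2491 = 47 · 53; the largest prime factor is 53.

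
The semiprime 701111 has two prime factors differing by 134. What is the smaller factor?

773

Since p = q + 134, we have 701111 = q(q + 134), so q² + 134q − 701111 = 0.
Discriminant: 134² + 4·701111 = 17956 + 2804444 = 2822400; √2822400 = 1680.
q = (−134 + 1680)/2 = 773, and p = q + 134 = 907.
Check: 773 · 907 = 701111.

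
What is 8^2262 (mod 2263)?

8^1 ≡ 8 (mod 2263)
8^2 ≡ 8^2 = 64 ≡ 64 (mod 2263)
8^4 ≡ 64^2 = 4096 ≡ 1833 (mod 2263)
8^8 ≡ 1833^2 = 3359889 ≡ 1597 (mod 2263)
8^16 ≡ 1597^2 = 2550409 ≡ 8 (mod 2263)
8^32 ≡ 8^2 = 64 ≡ 64 (mod 2263)
8^64 ≡ 64^2 = 4096 ≡ 1833 (mod 2263)
8^128 ≡ 1833^2 = 3359889 ≡ 1597 (mod 2263)
8^256 ≡ 1597^2 = 2550409 ≡ 8 (mod 2263)
8^512 ≡ 8^2 = 64 ≡ 64 (mod 2263)
8^1024 ≡ 64^2 = 4096 ≡ 1833 (mod 2263)
8^2048 ≡ 1833^2 = 3359889 ≡ 1597 (mod 2263)
2262 = 2048 + 128 + 64 + 16 + 4 + 2 in binary powers of 2.
So 8^2262 ≡ 1597 · 1597 · 1833 · 8 · 1833 · 64 ≡ 1242 (mod 2263).
Since 1242 ≠ 1, base 8 is a Fermat witness: 2263 is composite.

1242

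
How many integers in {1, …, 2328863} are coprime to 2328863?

2273920

Factor: 2328863 = 89 · 137 · 191.
φ(2328863) = (89−1) · (137−1) · (191−1) = 88 · 136 · 190 = 2273920.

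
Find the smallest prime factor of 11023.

73

11023 is odd.
Digit sum 7, not divisible by 3.
Ends in 3: not divisible by 5.
7: 11023 = 7·1574 + 5
11: 11023 = 11·1002 + 1
13: 11023 = 13·847 + 12
17: 11023 = 17·648 + 7
19: 11023 = 19·580 + 3
23: 11023 = 23·479 + 6
29: 11023 = 29·380 + 3
31: 11023 = 31·355 + 18
37: 11023 = 37·297 + 34
41: 11023 = 41·268 + 35
43: 11023 = 43·256 + 15
47: 11023 = 47·234 + 25
53: 11023 = 53·207 + 52
59: 11023 = 59·186 + 49
61: 11023 = 61·180 + 43
67: 11023 = 67·164 + 35
71: 11023 = 71·155 + 18
73: 11023 = 73·151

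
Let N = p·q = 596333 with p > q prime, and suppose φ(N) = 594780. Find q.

φ(n) = (p−1)(q−1) = n − (p+q) + 1, so p + q = 596333 − 594780 + 1 = 1554.
p and q are the roots of t² − 1554t + 596333 = 0.
Discriminant: 1554² − 4·596333 = 2414916 − 2385332 = 29584; √29584 = 172.
q = (1554 − 172)/2 = 691, p = (1554 + 172)/2 = 863.
Check: 691 · 863 = 596333.

691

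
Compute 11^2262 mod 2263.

11^1 ≡ 11 (mod 2263)
11^2 ≡ 11^2 = 121 ≡ 121 (mod 2263)
11^4 ≡ 121^2 = 14641 ≡ 1063 (mod 2263)
11^8 ≡ 1063^2 = 1129969 ≡ 732 (mod 2263)
11^16 ≡ 732^2 = 535824 ≡ 1756 (mod 2263)
11^32 ≡ 1756^2 = 3083536 ≡ 1330 (mod 2263)
11^64 ≡ 1330^2 = 1768900 ≡ 1497 (mod 2263)
11^128 ≡ 1497^2 = 2241009 ≡ 639 (mod 2263)
11^256 ≡ 639^2 = 408321 ≡ 981 (mod 2263)
11^512 ≡ 981^2 = 962361 ≡ 586 (mod 2263)
11^1024 ≡ 586^2 = 343396 ≡ 1683 (mod 2263)
11^2048 ≡ 1683^2 = 2832489 ≡ 1476 (mod 2263)
2262 = 2048 + 128 + 64 + 16 + 4 + 2 in binary powers of 2.
So 11^2262 ≡ 1476 · 639 · 1497 · 1756 · 1063 · 121 ≡ 2093 (mod 2263).
Since 2093 ≠ 1, base 11 is a Fermat witness: 2263 is composite.

2093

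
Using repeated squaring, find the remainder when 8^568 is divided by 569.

8^1 ≡ 8 (mod 569)
8^2 ≡ 8^2 = 64 ≡ 64 (mod 569)
8^4 ≡ 64^2 = 4096 ≡ 113 (mod 569)
8^8 ≡ 113^2 = 12769 ≡ 251 (mod 569)
8^16 ≡ 251^2 = 63001 ≡ 411 (mod 569)
8^32 ≡ 411^2 = 168921 ≡ 497 (mod 569)
8^64 ≡ 497^2 = 247009 ≡ 63 (mod 569)
8^128 ≡ 63^2 = 3969 ≡ 555 (mod 569)
8^256 ≡ 555^2 = 308025 ≡ 196 (mod 569)
8^512 ≡ 196^2 = 38416 ≡ 293 (mod 569)
568 = 512 + 32 + 16 + 8 in binary powers of 2.
So 8^568 ≡ 293 · 497 · 411 · 251 ≡ 1 (mod 569).
Since the result is 1, base 8 gives no evidence that 569 is composite.

1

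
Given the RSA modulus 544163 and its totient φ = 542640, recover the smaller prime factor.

571

φ(n) = (p−1)(q−1) = n − (p+q) + 1, so p + q = 544163 − 542640 + 1 = 1524.
p and q are the roots of t² − 1524t + 544163 = 0.
Discriminant: 1524² − 4·544163 = 2322576 − 2176652 = 145924; √145924 = 382.
q = (1524 − 382)/2 = 571, p = (1524 + 382)/2 = 953.
Check: 571 · 953 = 544163.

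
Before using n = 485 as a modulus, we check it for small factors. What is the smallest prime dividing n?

485 is odd.
Digit sum 17, not divisible by 3.
Ends in 5: divisible by 5.

5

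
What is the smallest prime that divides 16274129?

61

16274129 is odd.
Digit sum 32, not divisible by 3.
Ends in 9: not divisible by 5.
7: 16274129 = 7·2324875 + 4
11: 16274129 = 11·1479466 + 3
13: 16274129 = 13·1251856 + 1
17: 16274129 = 17·957301 + 12
19: 16274129 = 19·856533 + 2
23: 16274129 = 23·707570 + 19
29: 16274129 = 29·561176 + 25
31: 16274129 = 31·524971 + 28
37: 16274129 = 37·439841 + 12
41: 16274129 = 41·396929 + 40
43: 16274129 = 43·378468 + 5
47: 16274129 = 47·346258 + 3
53: 16274129 = 53·307059 + 2
59: 16274129 = 59·275832 + 41
61: 16274129 = 61·266789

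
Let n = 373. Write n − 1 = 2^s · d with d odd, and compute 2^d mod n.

373 − 1 = 372 = 2^2 · 93, so d = 93.
2^1 ≡ 2 (mod 373)
2^2 ≡ 2^2 = 4 ≡ 4 (mod 373)
2^4 ≡ 4^2 = 16 ≡ 16 (mod 373)
2^8 ≡ 16^2 = 256 ≡ 256 (mod 373)
2^16 ≡ 256^2 = 65536 ≡ 261 (mod 373)
2^32 ≡ 261^2 = 68121 ≡ 235 (mod 373)
2^64 ≡ 235^2 = 55225 ≡ 21 (mod 373)
93 = 64 + 16 + 8 + 4 + 1 in binary powers of 2.
So 2^93 ≡ 21 · 261 · 256 · 16 · 2 ≡ 104 (mod 373).
Squaring chain: 104 → 372; reaches −1, so base 2 does not prove 373 composite.

104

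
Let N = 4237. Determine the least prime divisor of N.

19

4237 is odd.
Digit sum 16, not divisible by 3.
Ends in 7: not divisible by 5.
7: 4237 = 7·605 + 2
11: 4237 = 11·385 + 2
13: 4237 = 13·325 + 12
17: 4237 = 17·249 + 4
19: 4237 = 19·223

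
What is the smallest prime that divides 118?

2

118 is even: 2 divides it.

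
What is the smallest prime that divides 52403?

52403 is odd.
Digit sum 14, not divisible by 3.
Ends in 3: not divisible by 5.
7: 52403 = 7·7486 + 1
11: 52403 = 11·4763 + 10
13: 52403 = 13·4031

13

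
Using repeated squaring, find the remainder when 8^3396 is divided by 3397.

2013

8^1 ≡ 8 (mod 3397)
8^2 ≡ 8^2 = 64 ≡ 64 (mod 3397)
8^4 ≡ 64^2 = 4096 ≡ 699 (mod 3397)
8^8 ≡ 699^2 = 488601 ≡ 2830 (mod 3397)
8^16 ≡ 2830^2 = 8008900 ≡ 2171 (mod 3397)
8^32 ≡ 2171^2 = 4713241 ≡ 1602 (mod 3397)
8^64 ≡ 1602^2 = 2566404 ≡ 1669 (mod 3397)
8^128 ≡ 1669^2 = 2785561 ≡ 21 (mod 3397)
8^256 ≡ 21^2 = 441 ≡ 441 (mod 3397)
8^512 ≡ 441^2 = 194481 ≡ 852 (mod 3397)
8^1024 ≡ 852^2 = 725904 ≡ 2343 (mod 3397)
8^2048 ≡ 2343^2 = 5489649 ≡ 97 (mod 3397)
3396 = 2048 + 1024 + 256 + 64 + 4 in binary powers of 2.
So 8^3396 ≡ 97 · 2343 · 441 · 1669 · 699 ≡ 2013 (mod 3397).
Since 2013 ≠ 1, base 8 is a Fermat witness: 3397 is composite.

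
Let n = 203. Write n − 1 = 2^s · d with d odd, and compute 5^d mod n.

203 − 1 = 202 = 2^1 · 101, so d = 101.
5^1 ≡ 5 (mod 203)
5^2 ≡ 5^2 = 25 ≡ 25 (mod 203)
5^4 ≡ 25^2 = 625 ≡ 16 (mod 203)
5^8 ≡ 16^2 = 256 ≡ 53 (mod 203)
5^16 ≡ 53^2 = 2809 ≡ 170 (mod 203)
5^32 ≡ 170^2 = 28900 ≡ 74 (mod 203)
5^64 ≡ 74^2 = 5476 ≡ 198 (mod 203)
101 = 64 + 32 + 4 + 1 in binary powers of 2.
So 5^101 ≡ 198 · 74 · 16 · 5 ≡ 38 (mod 203).
Squaring chain: 38; never reaches −1, so base 5 is a Miller–Rabin witness that 203 is composite.

38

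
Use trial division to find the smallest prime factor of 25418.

25418 is even: 2 divides it.

2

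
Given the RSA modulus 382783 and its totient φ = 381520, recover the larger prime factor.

761

φ(n) = (p−1)(q−1) = n − (p+q) + 1, so p + q = 382783 − 381520 + 1 = 1264.
p and q are the roots of t² − 1264t + 382783 = 0.
Discriminant: 1264² − 4·382783 = 1597696 − 1531132 = 66564; √66564 = 258.
q = (1264 − 258)/2 = 503, p = (1264 + 258)/2 = 761.
Check: 503 · 761 = 382783.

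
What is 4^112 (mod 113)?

1

4^1 ≡ 4 (mod 113)
4^2 ≡ 4^2 = 16 ≡ 16 (mod 113)
4^4 ≡ 16^2 = 256 ≡ 30 (mod 113)
4^8 ≡ 30^2 = 900 ≡ 109 (mod 113)
4^16 ≡ 109^2 = 11881 ≡ 16 (mod 113)
4^32 ≡ 16^2 = 256 ≡ 30 (mod 113)
4^64 ≡ 30^2 = 900 ≡ 109 (mod 113)
112 = 64 + 32 + 16 in binary powers of 2.
So 4^112 ≡ 109 · 30 · 16 ≡ 1 (mod 113).
Since the result is 1, base 4 gives no evidence that 113 is composite.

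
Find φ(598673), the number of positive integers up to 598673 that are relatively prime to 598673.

Factor: 598673 = 59 · 73 · 139.
φ(598673) = (59−1) · (73−1) · (139−1) = 58 · 72 · 138 = 576288.

576288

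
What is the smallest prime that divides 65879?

11

65879 is odd.
Digit sum 35, not divisible by 3.
Ends in 9: not divisible by 5.
7: 65879 = 7·9411 + 2
11: 65879 = 11·5989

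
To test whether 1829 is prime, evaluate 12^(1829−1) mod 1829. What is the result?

12^1 ≡ 12 (mod 1829)
12^2 ≡ 12^2 = 144 ≡ 144 (mod 1829)
12^4 ≡ 144^2 = 20736 ≡ 617 (mod 1829)
12^8 ≡ 617^2 = 380689 ≡ 257 (mod 1829)
12^16 ≡ 257^2 = 66049 ≡ 205 (mod 1829)
12^32 ≡ 205^2 = 42025 ≡ 1787 (mod 1829)
12^64 ≡ 1787^2 = 3193369 ≡ 1764 (mod 1829)
12^128 ≡ 1764^2 = 3111696 ≡ 567 (mod 1829)
12^256 ≡ 567^2 = 321489 ≡ 1414 (mod 1829)
12^512 ≡ 1414^2 = 1999396 ≡ 299 (mod 1829)
12^1024 ≡ 299^2 = 89401 ≡ 1609 (mod 1829)
1828 = 1024 + 512 + 256 + 32 + 4 in binary powers of 2.
So 12^1828 ≡ 1609 · 299 · 1414 · 1787 · 617 ≡ 1192 (mod 1829).
Since 1192 ≠ 1, base 12 is a Fermat witness: 1829 is composite.

1192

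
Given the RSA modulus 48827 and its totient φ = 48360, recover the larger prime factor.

φ(n) = (p−1)(q−1) = n − (p+q) + 1, so p + q = 48827 − 48360 + 1 = 468.
p and q are the roots of t² − 468t + 48827 = 0.
Discriminant: 468² − 4·48827 = 219024 − 195308 = 23716; √23716 = 154.
q = (468 − 154)/2 = 157, p = (468 + 154)/2 = 311.
Check: 157 · 311 = 48827.

311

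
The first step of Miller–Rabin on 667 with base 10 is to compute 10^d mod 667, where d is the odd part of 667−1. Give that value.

667 − 1 = 666 = 2^1 · 333, so d = 333.
10^1 ≡ 10 (mod 667)
10^2 ≡ 10^2 = 100 ≡ 100 (mod 667)
10^4 ≡ 100^2 = 10000 ≡ 662 (mod 667)
10^8 ≡ 662^2 = 438244 ≡ 25 (mod 667)
10^16 ≡ 25^2 = 625 ≡ 625 (mod 667)
10^32 ≡ 625^2 = 390625 ≡ 430 (mod 667)
10^64 ≡ 430^2 = 184900 ≡ 141 (mod 667)
10^128 ≡ 141^2 = 19881 ≡ 538 (mod 667)
10^256 ≡ 538^2 = 289444 ≡ 633 (mod 667)
333 = 256 + 64 + 8 + 4 + 1 in binary powers of 2.
So 10^333 ≡ 633 · 141 · 25 · 662 · 10 ≡ 172 (mod 667).
Squaring chain: 172; never reaches −1, so base 10 is a Miller–Rabin witness that 667 is composite.

172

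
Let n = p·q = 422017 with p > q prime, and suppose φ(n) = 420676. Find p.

φ(n) = (p−1)(q−1) = n − (p+q) + 1, so p + q = 422017 − 420676 + 1 = 1342.
p and q are the roots of t² − 1342t + 422017 = 0.
Discriminant: 1342² − 4·422017 = 1800964 − 1688068 = 112896; √112896 = 336.
q = (1342 − 336)/2 = 503, p = (1342 + 336)/2 = 839.
Check: 503 · 839 = 422017.

839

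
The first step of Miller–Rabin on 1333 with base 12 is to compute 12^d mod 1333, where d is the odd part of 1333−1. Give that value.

1333 − 1 = 1332 = 2^2 · 333, so d = 333.
12^1 ≡ 12 (mod 1333)
12^2 ≡ 12^2 = 144 ≡ 144 (mod 1333)
12^4 ≡ 144^2 = 20736 ≡ 741 (mod 1333)
12^8 ≡ 741^2 = 549081 ≡ 1218 (mod 1333)
12^16 ≡ 1218^2 = 1483524 ≡ 1228 (mod 1333)
12^32 ≡ 1228^2 = 1507984 ≡ 361 (mod 1333)
12^64 ≡ 361^2 = 130321 ≡ 1020 (mod 1333)
12^128 ≡ 1020^2 = 1040400 ≡ 660 (mod 1333)
12^256 ≡ 660^2 = 435600 ≡ 1042 (mod 1333)
333 = 256 + 64 + 8 + 4 + 1 in binary powers of 2.
So 12^333 ≡ 1042 · 1020 · 1218 · 741 · 12 ≡ 457 (mod 1333).
Squaring chain: 457 → 901; never reaches −1, so base 12 is a Miller–Rabin witness that 1333 is composite.

457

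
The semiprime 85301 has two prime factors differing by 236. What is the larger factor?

Since p = q + 236, we have 85301 = q(q + 236), so q² + 236q − 85301 = 0.
Discriminant: 236² + 4·85301 = 55696 + 341204 = 396900; √396900 = 630.
q = (−236 + 630)/2 = 197, and p = q + 236 = 433.
Check: 197 · 433 = 85301.

433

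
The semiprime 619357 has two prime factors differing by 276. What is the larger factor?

937

Since p = q + 276, we have 619357 = q(q + 276), so q² + 276q − 619357 = 0.
Discriminant: 276² + 4·619357 = 76176 + 2477428 = 2553604; √2553604 = 1598.
q = (−276 + 1598)/2 = 661, and p = q + 276 = 937.
Check: 661 · 937 = 619357.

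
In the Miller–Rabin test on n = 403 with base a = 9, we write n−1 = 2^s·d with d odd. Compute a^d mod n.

403 − 1 = 402 = 2^1 · 201, so d = 201.
9^1 ≡ 9 (mod 403)
9^2 ≡ 9^2 = 81 ≡ 81 (mod 403)
9^4 ≡ 81^2 = 6561 ≡ 113 (mod 403)
9^8 ≡ 113^2 = 12769 ≡ 276 (mod 403)
9^16 ≡ 276^2 = 76176 ≡ 9 (mod 403)
9^32 ≡ 9^2 = 81 ≡ 81 (mod 403)
9^64 ≡ 81^2 = 6561 ≡ 113 (mod 403)
9^128 ≡ 113^2 = 12769 ≡ 276 (mod 403)
201 = 128 + 64 + 8 + 1 in binary powers of 2.
So 9^201 ≡ 276 · 113 · 276 · 9 ≡ 287 (mod 403).
Squaring chain: 287; never reaches −1, so base 9 is a Miller–Rabin witness that 403 is composite.

287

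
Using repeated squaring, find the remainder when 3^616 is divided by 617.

1

3^1 ≡ 3 (mod 617)
3^2 ≡ 3^2 = 9 ≡ 9 (mod 617)
3^4 ≡ 9^2 = 81 ≡ 81 (mod 617)
3^8 ≡ 81^2 = 6561 ≡ 391 (mod 617)
3^16 ≡ 391^2 = 152881 ≡ 482 (mod 617)
3^32 ≡ 482^2 = 232324 ≡ 332 (mod 617)
3^64 ≡ 332^2 = 110224 ≡ 398 (mod 617)
3^128 ≡ 398^2 = 158404 ≡ 452 (mod 617)
3^256 ≡ 452^2 = 204304 ≡ 77 (mod 617)
3^512 ≡ 77^2 = 5929 ≡ 376 (mod 617)
616 = 512 + 64 + 32 + 8 in binary powers of 2.
So 3^616 ≡ 376 · 398 · 332 · 391 ≡ 1 (mod 617).
Since the result is 1, base 3 gives no evidence that 617 is composite.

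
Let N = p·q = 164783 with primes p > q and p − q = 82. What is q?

Since p = q + 82, we have 164783 = q(q + 82), so q² + 82q − 164783 = 0.
Discriminant: 82² + 4·164783 = 6724 + 659132 = 665856; √665856 = 816.
q = (−82 + 816)/2 = 367, and p = q + 82 = 449.
Check: 367 · 449 = 164783.

367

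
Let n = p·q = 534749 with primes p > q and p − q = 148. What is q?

Since p = q + 148, we have 534749 = q(q + 148), so q² + 148q − 534749 = 0.
Discriminant: 148² + 4·534749 = 21904 + 2138996 = 2160900; √2160900 = 1470.
q = (−148 + 1470)/2 = 661, and p = q + 148 = 809.
Check: 661 · 809 = 534749.

661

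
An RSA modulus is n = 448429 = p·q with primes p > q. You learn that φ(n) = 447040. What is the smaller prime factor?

509

φ(n) = (p−1)(q−1) = n − (p+q) + 1, so p + q = 448429 − 447040 + 1 = 1390.
p and q are the roots of t² − 1390t + 448429 = 0.
Discriminant: 1390² − 4·448429 = 1932100 − 1793716 = 138384; √138384 = 372.
q = (1390 − 372)/2 = 509, p = (1390 + 372)/2 = 881.
Check: 509 · 881 = 448429.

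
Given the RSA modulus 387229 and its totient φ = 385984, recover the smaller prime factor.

φ(n) = (p−1)(q−1) = n − (p+q) + 1, so p + q = 387229 − 385984 + 1 = 1246.
p and q are the roots of t² − 1246t + 387229 = 0.
Discriminant: 1246² − 4·387229 = 1552516 − 1548916 = 3600; √3600 = 60.
q = (1246 − 60)/2 = 593, p = (1246 + 60)/2 = 653.
Check: 593 · 653 = 387229.

593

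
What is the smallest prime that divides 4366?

2

4366 is even: 2 divides it.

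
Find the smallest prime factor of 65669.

97

65669 is odd.
Digit sum 32, not divisible by 3.
Ends in 9: not divisible by 5.
7: 65669 = 7·9381 + 2
11: 65669 = 11·5969 + 10
13: 65669 = 13·5051 + 6
17: 65669 = 17·3862 + 15
19: 65669 = 19·3456 + 5
23: 65669 = 23·2855 + 4
29: 65669 = 29·2264 + 13
31: 65669 = 31·2118 + 11
37: 65669 = 37·1774 + 31
41: 65669 = 41·1601 + 28
43: 65669 = 43·1527 + 8
47: 65669 = 47·1397 + 10
53: 65669 = 53·1239 + 2
59: 65669 = 59·1113 + 2
61: 65669 = 61·1076 + 33
67: 65669 = 67·980 + 9
71: 65669 = 71·924 + 65
73: 65669 = 73·899 + 42
79: 65669 = 79·831 + 20
83: 65669 = 83·791 + 16
89: 65669 = 89·737 + 76
97: 65669 = 97·677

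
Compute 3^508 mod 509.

1

3^1 ≡ 3 (mod 509)
3^2 ≡ 3^2 = 9 ≡ 9 (mod 509)
3^4 ≡ 9^2 = 81 ≡ 81 (mod 509)
3^8 ≡ 81^2 = 6561 ≡ 453 (mod 509)
3^16 ≡ 453^2 = 205209 ≡ 82 (mod 509)
3^32 ≡ 82^2 = 6724 ≡ 107 (mod 509)
3^64 ≡ 107^2 = 11449 ≡ 251 (mod 509)
3^128 ≡ 251^2 = 63001 ≡ 394 (mod 509)
3^256 ≡ 394^2 = 155236 ≡ 500 (mod 509)
508 = 256 + 128 + 64 + 32 + 16 + 8 + 4 in binary powers of 2.
So 3^508 ≡ 500 · 394 · 251 · 107 · 82 · 453 · 81 ≡ 1 (mod 509).
Since the result is 1, base 3 gives no evidence that 509 is composite.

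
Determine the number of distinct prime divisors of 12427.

12427 = 17^2 · 43
12427 = 17^2 · 43, which has 2 distinct prime factors.

2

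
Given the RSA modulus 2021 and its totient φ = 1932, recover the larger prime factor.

φ(n) = (p−1)(q−1) = n − (p+q) + 1, so p + q = 2021 − 1932 + 1 = 90.
p and q are the roots of t² − 90t + 2021 = 0.
Discriminant: 90² − 4·2021 = 8100 − 8084 = 16; √16 = 4.
q = (90 − 4)/2 = 43, p = (90 + 4)/2 = 47.
Check: 43 · 47 = 2021.

47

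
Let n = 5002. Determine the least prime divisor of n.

5002 is even: 2 divides it.

2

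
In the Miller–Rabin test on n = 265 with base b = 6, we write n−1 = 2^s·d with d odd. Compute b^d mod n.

265 − 1 = 264 = 2^3 · 33, so d = 33.
6^1 ≡ 6 (mod 265)
6^2 ≡ 6^2 = 36 ≡ 36 (mod 265)
6^4 ≡ 36^2 = 1296 ≡ 236 (mod 265)
6^8 ≡ 236^2 = 55696 ≡ 46 (mod 265)
6^16 ≡ 46^2 = 2116 ≡ 261 (mod 265)
6^32 ≡ 261^2 = 68121 ≡ 16 (mod 265)
33 = 32 + 1 in binary powers of 2.
So 6^33 ≡ 16 · 6 ≡ 96 (mod 265).
Squaring chain: 96 → 206 → 36; never reaches −1, so base 6 is a Miller–Rabin witness that 265 is composite.

96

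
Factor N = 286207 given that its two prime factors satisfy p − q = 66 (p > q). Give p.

569

Since p = q + 66, we have 286207 = q(q + 66), so q² + 66q − 286207 = 0.
Discriminant: 66² + 4·286207 = 4356 + 1144828 = 1149184; √1149184 = 1072.
q = (−66 + 1072)/2 = 503, and p = q + 66 = 569.
Check: 503 · 569 = 286207.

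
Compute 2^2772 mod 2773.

2^1 ≡ 2 (mod 2773)
2^2 ≡ 2^2 = 4 ≡ 4 (mod 2773)
2^4 ≡ 4^2 = 16 ≡ 16 (mod 2773)
2^8 ≡ 16^2 = 256 ≡ 256 (mod 2773)
2^16 ≡ 256^2 = 65536 ≡ 1757 (mod 2773)
2^32 ≡ 1757^2 = 3087049 ≡ 700 (mod 2773)
2^64 ≡ 700^2 = 490000 ≡ 1952 (mod 2773)
2^128 ≡ 1952^2 = 3810304 ≡ 202 (mod 2773)
2^256 ≡ 202^2 = 40804 ≡ 1982 (mod 2773)
2^512 ≡ 1982^2 = 3928324 ≡ 1756 (mod 2773)
2^1024 ≡ 1756^2 = 3083536 ≡ 2733 (mod 2773)
2^2048 ≡ 2733^2 = 7469289 ≡ 1600 (mod 2773)
2772 = 2048 + 512 + 128 + 64 + 16 + 4 in binary powers of 2.
So 2^2772 ≡ 1600 · 1756 · 202 · 1952 · 1757 · 16 ≡ 1088 (mod 2773).
Since 1088 ≠ 1, base 2 is a Fermat witness: 2773 is composite.

1088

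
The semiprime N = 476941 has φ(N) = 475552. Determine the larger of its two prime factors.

φ(n) = (p−1)(q−1) = n − (p+q) + 1, so p + q = 476941 − 475552 + 1 = 1390.
p and q are the roots of t² − 1390t + 476941 = 0.
Discriminant: 1390² − 4·476941 = 1932100 − 1907764 = 24336; √24336 = 156.
q = (1390 − 156)/2 = 617, p = (1390 + 156)/2 = 773.
Check: 617 · 773 = 476941.

773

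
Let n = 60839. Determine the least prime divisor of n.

60839 is odd.
Digit sum 26, not divisible by 3.
Ends in 9: not divisible by 5.
7: 60839 = 7·8691 + 2
11: 60839 = 11·5530 + 9
13: 60839 = 13·4679 + 12
17: 60839 = 17·3578 + 13
19: 60839 = 19·3202 + 1
23: 60839 = 23·2645 + 4
29: 60839 = 29·2097 + 26
31: 60839 = 31·1962 + 17
37: 60839 = 37·1644 + 11
41: 60839 = 41·1483 + 36
43: 60839 = 43·1414 + 37
47: 60839 = 47·1294 + 21
53: 60839 = 53·1147 + 48
59: 60839 = 59·1031 + 10
61: 60839 = 61·997 + 22
67: 60839 = 67·908 + 3
71: 60839 = 71·856 + 63
73: 60839 = 73·833 + 30
79: 60839 = 79·770 + 9
83: 60839 = 83·733

83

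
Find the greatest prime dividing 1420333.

67

1420333 = 17 · 83549
83549 = 29 · 2881
2881 = 43 · 67
67 is prime.
So 1420333 = 17 · 29 · 43 · 67; the largest prime factor is 67.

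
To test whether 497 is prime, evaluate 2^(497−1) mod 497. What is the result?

2^1 ≡ 2 (mod 497)
2^2 ≡ 2^2 = 4 ≡ 4 (mod 497)
2^4 ≡ 4^2 = 16 ≡ 16 (mod 497)
2^8 ≡ 16^2 = 256 ≡ 256 (mod 497)
2^16 ≡ 256^2 = 65536 ≡ 429 (mod 497)
2^32 ≡ 429^2 = 184041 ≡ 151 (mod 497)
2^64 ≡ 151^2 = 22801 ≡ 436 (mod 497)
2^128 ≡ 436^2 = 190096 ≡ 242 (mod 497)
2^256 ≡ 242^2 = 58564 ≡ 415 (mod 497)
496 = 256 + 128 + 64 + 32 + 16 in binary powers of 2.
So 2^496 ≡ 415 · 242 · 436 · 151 · 429 ≡ 135 (mod 497).
Since 135 ≠ 1, base 2 is a Fermat witness: 497 is composite.

135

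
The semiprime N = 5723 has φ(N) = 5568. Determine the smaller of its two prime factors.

59

φ(n) = (p−1)(q−1) = n − (p+q) + 1, so p + q = 5723 − 5568 + 1 = 156.
p and q are the roots of t² − 156t + 5723 = 0.
Discriminant: 156² − 4·5723 = 24336 − 22892 = 1444; √1444 = 38.
q = (156 − 38)/2 = 59, p = (156 + 38)/2 = 97.
Check: 59 · 97 = 5723.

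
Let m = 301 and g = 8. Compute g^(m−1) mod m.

8^1 ≡ 8 (mod 301)
8^2 ≡ 8^2 = 64 ≡ 64 (mod 301)
8^4 ≡ 64^2 = 4096 ≡ 183 (mod 301)
8^8 ≡ 183^2 = 33489 ≡ 78 (mod 301)
8^16 ≡ 78^2 = 6084 ≡ 64 (mod 301)
8^32 ≡ 64^2 = 4096 ≡ 183 (mod 301)
8^64 ≡ 183^2 = 33489 ≡ 78 (mod 301)
8^128 ≡ 78^2 = 6084 ≡ 64 (mod 301)
8^256 ≡ 64^2 = 4096 ≡ 183 (mod 301)
300 = 256 + 32 + 8 + 4 in binary powers of 2.
So 8^300 ≡ 183 · 183 · 78 · 183 ≡ 274 (mod 301).
Since 274 ≠ 1, base 8 is a Fermat witness: 301 is composite.

274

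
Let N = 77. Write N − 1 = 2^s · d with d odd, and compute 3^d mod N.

59

77 − 1 = 76 = 2^2 · 19, so d = 19.
3^1 ≡ 3 (mod 77)
3^2 ≡ 3^2 = 9 ≡ 9 (mod 77)
3^4 ≡ 9^2 = 81 ≡ 4 (mod 77)
3^8 ≡ 4^2 = 16 ≡ 16 (mod 77)
3^16 ≡ 16^2 = 256 ≡ 25 (mod 77)
19 = 16 + 2 + 1 in binary powers of 2.
So 3^19 ≡ 25 · 9 · 3 ≡ 59 (mod 77).
Squaring chain: 59 → 16; never reaches −1, so base 3 is a Miller–Rabin witness that 77 is composite.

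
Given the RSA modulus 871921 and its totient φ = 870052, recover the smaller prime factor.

887

φ(n) = (p−1)(q−1) = n − (p+q) + 1, so p + q = 871921 − 870052 + 1 = 1870.
p and q are the roots of t² − 1870t + 871921 = 0.
Discriminant: 1870² − 4·871921 = 3496900 − 3487684 = 9216; √9216 = 96.
q = (1870 − 96)/2 = 887, p = (1870 + 96)/2 = 983.
Check: 887 · 983 = 871921.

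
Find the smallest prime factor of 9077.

9077 is odd.
Digit sum 23, not divisible by 3.
Ends in 7: not divisible by 5.
7: 9077 = 7·1296 + 5
11: 9077 = 11·825 + 2
13: 9077 = 13·698 + 3
17: 9077 = 17·533 + 16
19: 9077 = 19·477 + 14
23: 9077 = 23·394 + 15
29: 9077 = 29·313

29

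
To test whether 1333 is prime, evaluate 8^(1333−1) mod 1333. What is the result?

64

8^1 ≡ 8 (mod 1333)
8^2 ≡ 8^2 = 64 ≡ 64 (mod 1333)
8^4 ≡ 64^2 = 4096 ≡ 97 (mod 1333)
8^8 ≡ 97^2 = 9409 ≡ 78 (mod 1333)
8^16 ≡ 78^2 = 6084 ≡ 752 (mod 1333)
8^32 ≡ 752^2 = 565504 ≡ 312 (mod 1333)
8^64 ≡ 312^2 = 97344 ≡ 35 (mod 1333)
8^128 ≡ 35^2 = 1225 ≡ 1225 (mod 1333)
8^256 ≡ 1225^2 = 1500625 ≡ 1000 (mod 1333)
8^512 ≡ 1000^2 = 1000000 ≡ 250 (mod 1333)
8^1024 ≡ 250^2 = 62500 ≡ 1182 (mod 1333)
1332 = 1024 + 256 + 32 + 16 + 4 in binary powers of 2.
So 8^1332 ≡ 1182 · 1000 · 312 · 752 · 97 ≡ 64 (mod 1333).
Since 64 ≠ 1, base 8 is a Fermat witness: 1333 is composite.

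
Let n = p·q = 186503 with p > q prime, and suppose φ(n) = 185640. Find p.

443

φ(n) = (p−1)(q−1) = n − (p+q) + 1, so p + q = 186503 − 185640 + 1 = 864.
p and q are the roots of t² − 864t + 186503 = 0.
Discriminant: 864² − 4·186503 = 746496 − 746012 = 484; √484 = 22.
q = (864 − 22)/2 = 421, p = (864 + 22)/2 = 443.
Check: 421 · 443 = 186503.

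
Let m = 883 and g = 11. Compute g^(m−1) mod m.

1

11^1 ≡ 11 (mod 883)
11^2 ≡ 11^2 = 121 ≡ 121 (mod 883)
11^4 ≡ 121^2 = 14641 ≡ 513 (mod 883)
11^8 ≡ 513^2 = 263169 ≡ 35 (mod 883)
11^16 ≡ 35^2 = 1225 ≡ 342 (mod 883)
11^32 ≡ 342^2 = 116964 ≡ 408 (mod 883)
11^64 ≡ 408^2 = 166464 ≡ 460 (mod 883)
11^128 ≡ 460^2 = 211600 ≡ 563 (mod 883)
11^256 ≡ 563^2 = 316969 ≡ 855 (mod 883)
11^512 ≡ 855^2 = 731025 ≡ 784 (mod 883)
882 = 512 + 256 + 64 + 32 + 16 + 2 in binary powers of 2.
So 11^882 ≡ 784 · 855 · 460 · 408 · 342 · 121 ≡ 1 (mod 883).
Since the result is 1, base 11 gives no evidence that 883 is composite.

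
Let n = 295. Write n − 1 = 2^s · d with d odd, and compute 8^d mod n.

295 − 1 = 294 = 2^1 · 147, so d = 147.
8^1 ≡ 8 (mod 295)
8^2 ≡ 8^2 = 64 ≡ 64 (mod 295)
8^4 ≡ 64^2 = 4096 ≡ 261 (mod 295)
8^8 ≡ 261^2 = 68121 ≡ 271 (mod 295)
8^16 ≡ 271^2 = 73441 ≡ 281 (mod 295)
8^32 ≡ 281^2 = 78961 ≡ 196 (mod 295)
8^64 ≡ 196^2 = 38416 ≡ 66 (mod 295)
8^128 ≡ 66^2 = 4356 ≡ 226 (mod 295)
147 = 128 + 16 + 2 + 1 in binary powers of 2.
So 8^147 ≡ 226 · 281 · 64 · 8 ≡ 172 (mod 295).
Squaring chain: 172; never reaches −1, so base 8 is a Miller–Rabin witness that 295 is composite.

172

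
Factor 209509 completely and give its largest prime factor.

67

209509 = 53 · 3953
3953 = 59 · 67
67 is prime.
So 209509 = 53 · 59 · 67; the largest prime factor is 67.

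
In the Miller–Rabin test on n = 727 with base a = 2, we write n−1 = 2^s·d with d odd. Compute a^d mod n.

727 − 1 = 726 = 2^1 · 363, so d = 363.
2^1 ≡ 2 (mod 727)
2^2 ≡ 2^2 = 4 ≡ 4 (mod 727)
2^4 ≡ 4^2 = 16 ≡ 16 (mod 727)
2^8 ≡ 16^2 = 256 ≡ 256 (mod 727)
2^16 ≡ 256^2 = 65536 ≡ 106 (mod 727)
2^32 ≡ 106^2 = 11236 ≡ 331 (mod 727)
2^64 ≡ 331^2 = 109561 ≡ 511 (mod 727)
2^128 ≡ 511^2 = 261121 ≡ 128 (mod 727)
2^256 ≡ 128^2 = 16384 ≡ 390 (mod 727)
363 = 256 + 64 + 32 + 8 + 2 + 1 in binary powers of 2.
So 2^363 ≡ 390 · 511 · 331 · 256 · 4 · 2 ≡ 1 (mod 727).
Since 2^d ≡ 1 (mod 727), base 2 does not prove 727 composite.

1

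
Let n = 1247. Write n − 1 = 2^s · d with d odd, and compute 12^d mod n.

394

1247 − 1 = 1246 = 2^1 · 623, so d = 623.
12^1 ≡ 12 (mod 1247)
12^2 ≡ 12^2 = 144 ≡ 144 (mod 1247)
12^4 ≡ 144^2 = 20736 ≡ 784 (mod 1247)
12^8 ≡ 784^2 = 614656 ≡ 1132 (mod 1247)
12^16 ≡ 1132^2 = 1281424 ≡ 755 (mod 1247)
12^32 ≡ 755^2 = 570025 ≡ 146 (mod 1247)
12^64 ≡ 146^2 = 21316 ≡ 117 (mod 1247)
12^128 ≡ 117^2 = 13689 ≡ 1219 (mod 1247)
12^256 ≡ 1219^2 = 1485961 ≡ 784 (mod 1247)
12^512 ≡ 784^2 = 614656 ≡ 1132 (mod 1247)
623 = 512 + 64 + 32 + 8 + 4 + 2 + 1 in binary powers of 2.
So 12^623 ≡ 1132 · 117 · 146 · 1132 · 784 · 144 · 12 ≡ 394 (mod 1247).
Squaring chain: 394; never reaches −1, so base 12 is a Miller–Rabin witness that 1247 is composite.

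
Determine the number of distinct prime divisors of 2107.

2107 = 7^2 · 43
2107 = 7^2 · 43, which has 2 distinct prime factors.

2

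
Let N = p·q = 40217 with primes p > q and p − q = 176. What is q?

Since p = q + 176, we have 40217 = q(q + 176), so q² + 176q − 40217 = 0.
Discriminant: 176² + 4·40217 = 30976 + 160868 = 191844; √191844 = 438.
q = (−176 + 438)/2 = 131, and p = q + 176 = 307.
Check: 131 · 307 = 40217.

131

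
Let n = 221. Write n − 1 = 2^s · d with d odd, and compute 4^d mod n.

30

221 − 1 = 220 = 2^2 · 55, so d = 55.
4^1 ≡ 4 (mod 221)
4^2 ≡ 4^2 = 16 ≡ 16 (mod 221)
4^4 ≡ 16^2 = 256 ≡ 35 (mod 221)
4^8 ≡ 35^2 = 1225 ≡ 120 (mod 221)
4^16 ≡ 120^2 = 14400 ≡ 35 (mod 221)
4^32 ≡ 35^2 = 1225 ≡ 120 (mod 221)
55 = 32 + 16 + 4 + 2 + 1 in binary powers of 2.
So 4^55 ≡ 120 · 35 · 35 · 16 · 4 ≡ 30 (mod 221).
Squaring chain: 30 → 16; never reaches −1, so base 4 is a Miller–Rabin witness that 221 is composite.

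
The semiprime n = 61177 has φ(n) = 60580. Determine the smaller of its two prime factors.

131

φ(n) = (p−1)(q−1) = n − (p+q) + 1, so p + q = 61177 − 60580 + 1 = 598.
p and q are the roots of t² − 598t + 61177 = 0.
Discriminant: 598² − 4·61177 = 357604 − 244708 = 112896; √112896 = 336.
q = (598 − 336)/2 = 131, p = (598 + 336)/2 = 467.
Check: 131 · 467 = 61177.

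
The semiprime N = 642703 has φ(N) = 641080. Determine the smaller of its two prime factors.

683

φ(n) = (p−1)(q−1) = n − (p+q) + 1, so p + q = 642703 − 641080 + 1 = 1624.
p and q are the roots of t² − 1624t + 642703 = 0.
Discriminant: 1624² − 4·642703 = 2637376 − 2570812 = 66564; √66564 = 258.
q = (1624 − 258)/2 = 683, p = (1624 + 258)/2 = 941.
Check: 683 · 941 = 642703.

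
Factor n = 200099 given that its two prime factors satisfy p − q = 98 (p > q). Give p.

499

Since p = q + 98, we have 200099 = q(q + 98), so q² + 98q − 200099 = 0.
Discriminant: 98² + 4·200099 = 9604 + 800396 = 810000; √810000 = 900.
q = (−98 + 900)/2 = 401, and p = q + 98 = 499.
Check: 401 · 499 = 200099.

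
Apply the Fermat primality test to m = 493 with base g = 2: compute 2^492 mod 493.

373

2^1 ≡ 2 (mod 493)
2^2 ≡ 2^2 = 4 ≡ 4 (mod 493)
2^4 ≡ 4^2 = 16 ≡ 16 (mod 493)
2^8 ≡ 16^2 = 256 ≡ 256 (mod 493)
2^16 ≡ 256^2 = 65536 ≡ 460 (mod 493)
2^32 ≡ 460^2 = 211600 ≡ 103 (mod 493)
2^64 ≡ 103^2 = 10609 ≡ 256 (mod 493)
2^128 ≡ 256^2 = 65536 ≡ 460 (mod 493)
2^256 ≡ 460^2 = 211600 ≡ 103 (mod 493)
492 = 256 + 128 + 64 + 32 + 8 + 4 in binary powers of 2.
So 2^492 ≡ 103 · 460 · 256 · 103 · 256 · 16 ≡ 373 (mod 493).
Since 373 ≠ 1, base 2 is a Fermat witness: 493 is composite.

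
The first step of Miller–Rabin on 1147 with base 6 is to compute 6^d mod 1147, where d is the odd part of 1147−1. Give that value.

1147 − 1 = 1146 = 2^1 · 573, so d = 573.
6^1 ≡ 6 (mod 1147)
6^2 ≡ 6^2 = 36 ≡ 36 (mod 1147)
6^4 ≡ 36^2 = 1296 ≡ 149 (mod 1147)
6^8 ≡ 149^2 = 22201 ≡ 408 (mod 1147)
6^16 ≡ 408^2 = 166464 ≡ 149 (mod 1147)
6^32 ≡ 149^2 = 22201 ≡ 408 (mod 1147)
6^64 ≡ 408^2 = 166464 ≡ 149 (mod 1147)
6^128 ≡ 149^2 = 22201 ≡ 408 (mod 1147)
6^256 ≡ 408^2 = 166464 ≡ 149 (mod 1147)
6^512 ≡ 149^2 = 22201 ≡ 408 (mod 1147)
573 = 512 + 32 + 16 + 8 + 4 + 1 in binary powers of 2.
So 6^573 ≡ 408 · 408 · 149 · 408 · 149 · 6 ≡ 154 (mod 1147).
Squaring chain: 154; never reaches −1, so base 6 is a Miller–Rabin witness that 1147 is composite.

154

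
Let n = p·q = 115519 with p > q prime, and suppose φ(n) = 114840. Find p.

349

φ(n) = (p−1)(q−1) = n − (p+q) + 1, so p + q = 115519 − 114840 + 1 = 680.
p and q are the roots of t² − 680t + 115519 = 0.
Discriminant: 680² − 4·115519 = 462400 − 462076 = 324; √324 = 18.
q = (680 − 18)/2 = 331, p = (680 + 18)/2 = 349.
Check: 331 · 349 = 115519.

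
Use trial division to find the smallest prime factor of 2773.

2773 is odd.
Digit sum 19, not divisible by 3.
Ends in 3: not divisible by 5.
7: 2773 = 7·396 + 1
11: 2773 = 11·252 + 1
13: 2773 = 13·213 + 4
17: 2773 = 17·163 + 2
19: 2773 = 19·145 + 18
23: 2773 = 23·120 + 13
29: 2773 = 29·95 + 18
31: 2773 = 31·89 + 14
37: 2773 = 37·74 + 35
41: 2773 = 41·67 + 26
43: 2773 = 43·64 + 21
47: 2773 = 47·59

47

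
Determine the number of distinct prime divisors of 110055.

110055 = 3 · 36685
36685 = 5 · 7337
7337 = 11 · 667
667 = 23 · 29
110055 = 3 · 5 · 11 · 23 · 29, which has 5 distinct prime factors.

5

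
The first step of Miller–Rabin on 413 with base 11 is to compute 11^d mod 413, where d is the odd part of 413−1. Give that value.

165

413 − 1 = 412 = 2^2 · 103, so d = 103.
11^1 ≡ 11 (mod 413)
11^2 ≡ 11^2 = 121 ≡ 121 (mod 413)
11^4 ≡ 121^2 = 14641 ≡ 186 (mod 413)
11^8 ≡ 186^2 = 34596 ≡ 317 (mod 413)
11^16 ≡ 317^2 = 100489 ≡ 130 (mod 413)
11^32 ≡ 130^2 = 16900 ≡ 380 (mod 413)
11^64 ≡ 380^2 = 144400 ≡ 263 (mod 413)
103 = 64 + 32 + 4 + 2 + 1 in binary powers of 2.
So 11^103 ≡ 263 · 380 · 186 · 121 · 11 ≡ 165 (mod 413).
Squaring chain: 165 → 380; never reaches −1, so base 11 is a Miller–Rabin witness that 413 is composite.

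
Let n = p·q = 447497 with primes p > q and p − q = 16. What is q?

661

Since p = q + 16, we have 447497 = q(q + 16), so q² + 16q − 447497 = 0.
Discriminant: 16² + 4·447497 = 256 + 1789988 = 1790244; √1790244 = 1338.
q = (−16 + 1338)/2 = 661, and p = q + 16 = 677.
Check: 661 · 677 = 447497.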